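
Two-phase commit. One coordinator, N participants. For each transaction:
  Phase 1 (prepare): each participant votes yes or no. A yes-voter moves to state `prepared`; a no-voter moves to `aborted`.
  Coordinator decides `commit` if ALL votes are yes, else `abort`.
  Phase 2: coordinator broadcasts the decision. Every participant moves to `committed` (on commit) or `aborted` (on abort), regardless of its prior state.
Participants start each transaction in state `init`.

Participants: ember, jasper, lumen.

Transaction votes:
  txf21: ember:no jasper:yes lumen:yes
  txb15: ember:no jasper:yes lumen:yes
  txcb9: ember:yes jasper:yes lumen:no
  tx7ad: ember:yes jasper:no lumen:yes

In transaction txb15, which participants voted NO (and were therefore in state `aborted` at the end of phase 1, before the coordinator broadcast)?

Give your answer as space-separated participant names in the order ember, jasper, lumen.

Answer: ember

Derivation:
Txn txb15 phase 1: ember no -> aborted; jasper yes -> prepared; lumen yes -> prepared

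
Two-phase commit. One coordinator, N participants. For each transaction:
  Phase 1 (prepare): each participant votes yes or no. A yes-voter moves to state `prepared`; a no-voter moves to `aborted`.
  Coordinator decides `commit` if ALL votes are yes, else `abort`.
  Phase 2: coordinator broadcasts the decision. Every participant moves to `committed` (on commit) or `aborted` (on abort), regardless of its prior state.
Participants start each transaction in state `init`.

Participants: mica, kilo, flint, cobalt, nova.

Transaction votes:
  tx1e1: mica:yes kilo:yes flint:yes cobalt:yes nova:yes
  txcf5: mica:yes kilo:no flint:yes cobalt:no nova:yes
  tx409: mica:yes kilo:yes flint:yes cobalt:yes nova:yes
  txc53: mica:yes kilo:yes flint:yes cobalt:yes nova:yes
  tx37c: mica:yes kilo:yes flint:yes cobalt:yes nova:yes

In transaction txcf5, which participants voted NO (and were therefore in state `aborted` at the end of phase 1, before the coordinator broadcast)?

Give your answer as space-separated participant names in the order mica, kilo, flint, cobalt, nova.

Txn txcf5 phase 1: mica yes -> prepared; kilo no -> aborted; flint yes -> prepared; cobalt no -> aborted; nova yes -> prepared

Answer: kilo cobalt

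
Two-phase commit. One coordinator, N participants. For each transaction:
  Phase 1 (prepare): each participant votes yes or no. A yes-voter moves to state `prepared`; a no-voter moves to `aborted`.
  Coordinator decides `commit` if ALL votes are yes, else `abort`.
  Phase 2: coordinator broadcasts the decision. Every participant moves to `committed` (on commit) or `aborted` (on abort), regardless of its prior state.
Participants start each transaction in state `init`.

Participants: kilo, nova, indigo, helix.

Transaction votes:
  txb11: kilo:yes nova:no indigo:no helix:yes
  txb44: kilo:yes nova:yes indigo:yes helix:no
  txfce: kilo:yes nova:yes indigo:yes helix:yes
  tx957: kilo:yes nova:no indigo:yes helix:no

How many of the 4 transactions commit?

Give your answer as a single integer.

txb11: no from nova, indigo -> abort (commits=0)
txb44: no from helix -> abort (commits=0)
txfce: all yes -> commit (commits=1)
tx957: no from nova, helix -> abort (commits=1)

Answer: 1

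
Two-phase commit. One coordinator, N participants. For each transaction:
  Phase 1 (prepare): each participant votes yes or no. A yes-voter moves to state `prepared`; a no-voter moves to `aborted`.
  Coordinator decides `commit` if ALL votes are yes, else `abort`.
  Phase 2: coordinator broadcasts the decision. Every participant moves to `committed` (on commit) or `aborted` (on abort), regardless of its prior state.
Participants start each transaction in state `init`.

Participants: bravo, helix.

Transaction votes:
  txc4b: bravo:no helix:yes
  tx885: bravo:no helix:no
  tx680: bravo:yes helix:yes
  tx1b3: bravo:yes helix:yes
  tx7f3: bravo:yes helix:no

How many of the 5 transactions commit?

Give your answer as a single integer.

Answer: 2

Derivation:
txc4b: no from bravo -> abort (commits=0)
tx885: no from bravo, helix -> abort (commits=0)
tx680: all yes -> commit (commits=1)
tx1b3: all yes -> commit (commits=2)
tx7f3: no from helix -> abort (commits=2)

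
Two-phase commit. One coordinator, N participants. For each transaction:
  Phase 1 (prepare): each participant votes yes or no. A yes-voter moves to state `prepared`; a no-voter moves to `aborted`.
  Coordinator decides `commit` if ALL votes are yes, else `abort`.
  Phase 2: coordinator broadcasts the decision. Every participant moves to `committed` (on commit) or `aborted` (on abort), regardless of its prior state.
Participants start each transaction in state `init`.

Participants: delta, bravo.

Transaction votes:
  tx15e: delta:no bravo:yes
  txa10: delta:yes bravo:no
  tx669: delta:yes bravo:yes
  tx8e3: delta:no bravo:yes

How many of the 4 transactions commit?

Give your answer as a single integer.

Answer: 1

Derivation:
tx15e: no from delta -> abort (commits=0)
txa10: no from bravo -> abort (commits=0)
tx669: all yes -> commit (commits=1)
tx8e3: no from delta -> abort (commits=1)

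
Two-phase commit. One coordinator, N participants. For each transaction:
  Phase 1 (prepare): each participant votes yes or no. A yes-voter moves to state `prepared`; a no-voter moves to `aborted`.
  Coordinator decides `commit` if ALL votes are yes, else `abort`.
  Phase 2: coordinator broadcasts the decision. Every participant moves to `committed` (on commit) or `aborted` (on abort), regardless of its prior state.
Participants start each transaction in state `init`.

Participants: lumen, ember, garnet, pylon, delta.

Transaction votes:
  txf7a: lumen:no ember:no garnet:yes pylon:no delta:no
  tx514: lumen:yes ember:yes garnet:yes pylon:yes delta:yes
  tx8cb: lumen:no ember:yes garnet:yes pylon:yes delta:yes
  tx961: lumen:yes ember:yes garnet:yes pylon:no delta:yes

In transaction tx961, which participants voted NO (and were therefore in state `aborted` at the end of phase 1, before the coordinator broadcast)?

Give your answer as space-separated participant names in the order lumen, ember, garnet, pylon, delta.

Answer: pylon

Derivation:
Txn tx961 phase 1: lumen yes -> prepared; ember yes -> prepared; garnet yes -> prepared; pylon no -> aborted; delta yes -> prepared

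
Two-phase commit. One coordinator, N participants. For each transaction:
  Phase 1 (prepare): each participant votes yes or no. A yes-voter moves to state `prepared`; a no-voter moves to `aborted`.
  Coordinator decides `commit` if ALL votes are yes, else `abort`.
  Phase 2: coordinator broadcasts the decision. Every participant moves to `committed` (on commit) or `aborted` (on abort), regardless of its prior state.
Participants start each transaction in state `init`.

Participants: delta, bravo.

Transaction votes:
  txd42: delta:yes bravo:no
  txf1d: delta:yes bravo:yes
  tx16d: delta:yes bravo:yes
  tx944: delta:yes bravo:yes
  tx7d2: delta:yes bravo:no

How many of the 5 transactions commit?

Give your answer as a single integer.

txd42: no from bravo -> abort (commits=0)
txf1d: all yes -> commit (commits=1)
tx16d: all yes -> commit (commits=2)
tx944: all yes -> commit (commits=3)
tx7d2: no from bravo -> abort (commits=3)

Answer: 3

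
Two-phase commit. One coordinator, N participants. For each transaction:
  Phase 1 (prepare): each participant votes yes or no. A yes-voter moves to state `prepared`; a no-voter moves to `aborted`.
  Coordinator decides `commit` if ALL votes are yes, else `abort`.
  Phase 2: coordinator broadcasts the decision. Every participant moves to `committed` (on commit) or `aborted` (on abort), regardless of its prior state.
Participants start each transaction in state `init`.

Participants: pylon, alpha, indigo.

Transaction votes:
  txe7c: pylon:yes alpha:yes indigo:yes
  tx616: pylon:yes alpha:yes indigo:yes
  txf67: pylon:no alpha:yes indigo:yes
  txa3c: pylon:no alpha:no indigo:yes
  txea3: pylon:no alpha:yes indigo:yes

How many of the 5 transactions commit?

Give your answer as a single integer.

txe7c: all yes -> commit (commits=1)
tx616: all yes -> commit (commits=2)
txf67: no from pylon -> abort (commits=2)
txa3c: no from pylon, alpha -> abort (commits=2)
txea3: no from pylon -> abort (commits=2)

Answer: 2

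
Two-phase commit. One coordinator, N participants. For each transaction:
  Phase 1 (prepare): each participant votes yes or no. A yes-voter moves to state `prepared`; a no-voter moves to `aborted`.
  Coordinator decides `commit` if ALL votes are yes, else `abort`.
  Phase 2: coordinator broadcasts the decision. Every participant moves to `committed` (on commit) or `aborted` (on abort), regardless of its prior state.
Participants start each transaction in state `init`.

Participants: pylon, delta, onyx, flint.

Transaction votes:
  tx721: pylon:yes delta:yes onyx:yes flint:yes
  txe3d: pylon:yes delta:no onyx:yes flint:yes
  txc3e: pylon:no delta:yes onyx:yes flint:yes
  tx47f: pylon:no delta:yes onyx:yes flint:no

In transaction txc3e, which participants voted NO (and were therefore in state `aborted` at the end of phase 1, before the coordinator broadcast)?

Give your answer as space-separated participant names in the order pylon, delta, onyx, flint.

Txn txc3e phase 1: pylon no -> aborted; delta yes -> prepared; onyx yes -> prepared; flint yes -> prepared

Answer: pylon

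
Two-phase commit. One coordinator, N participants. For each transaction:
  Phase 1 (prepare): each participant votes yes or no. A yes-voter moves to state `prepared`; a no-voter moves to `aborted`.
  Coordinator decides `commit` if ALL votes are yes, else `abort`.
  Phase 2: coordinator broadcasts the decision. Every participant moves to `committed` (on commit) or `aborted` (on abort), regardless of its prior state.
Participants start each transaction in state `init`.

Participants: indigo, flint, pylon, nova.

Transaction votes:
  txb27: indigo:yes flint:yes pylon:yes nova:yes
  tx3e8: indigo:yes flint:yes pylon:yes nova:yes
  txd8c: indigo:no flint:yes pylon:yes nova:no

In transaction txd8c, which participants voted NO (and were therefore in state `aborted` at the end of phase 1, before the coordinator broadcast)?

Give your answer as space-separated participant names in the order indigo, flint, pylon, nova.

Txn txd8c phase 1: indigo no -> aborted; flint yes -> prepared; pylon yes -> prepared; nova no -> aborted

Answer: indigo nova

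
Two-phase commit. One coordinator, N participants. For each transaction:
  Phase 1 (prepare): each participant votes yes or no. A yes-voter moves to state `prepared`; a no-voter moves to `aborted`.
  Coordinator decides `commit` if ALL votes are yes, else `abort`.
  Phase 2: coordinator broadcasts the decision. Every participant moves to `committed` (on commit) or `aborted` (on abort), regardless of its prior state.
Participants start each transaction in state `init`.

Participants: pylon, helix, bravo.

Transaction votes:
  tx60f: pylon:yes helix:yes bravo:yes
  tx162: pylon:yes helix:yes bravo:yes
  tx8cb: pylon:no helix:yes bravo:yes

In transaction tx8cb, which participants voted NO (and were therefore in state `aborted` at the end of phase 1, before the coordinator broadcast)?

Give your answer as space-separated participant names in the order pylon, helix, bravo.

Txn tx8cb phase 1: pylon no -> aborted; helix yes -> prepared; bravo yes -> prepared

Answer: pylon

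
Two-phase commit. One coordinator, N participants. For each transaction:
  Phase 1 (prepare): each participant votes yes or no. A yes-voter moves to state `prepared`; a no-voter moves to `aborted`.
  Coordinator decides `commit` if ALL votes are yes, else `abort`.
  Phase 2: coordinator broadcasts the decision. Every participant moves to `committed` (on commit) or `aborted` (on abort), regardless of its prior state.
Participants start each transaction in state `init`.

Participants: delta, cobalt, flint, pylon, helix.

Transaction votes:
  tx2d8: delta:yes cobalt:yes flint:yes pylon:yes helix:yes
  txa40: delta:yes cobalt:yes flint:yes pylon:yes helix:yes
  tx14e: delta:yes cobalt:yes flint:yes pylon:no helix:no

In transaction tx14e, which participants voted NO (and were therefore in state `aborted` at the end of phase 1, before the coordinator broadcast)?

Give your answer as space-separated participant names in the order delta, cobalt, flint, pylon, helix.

Answer: pylon helix

Derivation:
Txn tx14e phase 1: delta yes -> prepared; cobalt yes -> prepared; flint yes -> prepared; pylon no -> aborted; helix no -> aborted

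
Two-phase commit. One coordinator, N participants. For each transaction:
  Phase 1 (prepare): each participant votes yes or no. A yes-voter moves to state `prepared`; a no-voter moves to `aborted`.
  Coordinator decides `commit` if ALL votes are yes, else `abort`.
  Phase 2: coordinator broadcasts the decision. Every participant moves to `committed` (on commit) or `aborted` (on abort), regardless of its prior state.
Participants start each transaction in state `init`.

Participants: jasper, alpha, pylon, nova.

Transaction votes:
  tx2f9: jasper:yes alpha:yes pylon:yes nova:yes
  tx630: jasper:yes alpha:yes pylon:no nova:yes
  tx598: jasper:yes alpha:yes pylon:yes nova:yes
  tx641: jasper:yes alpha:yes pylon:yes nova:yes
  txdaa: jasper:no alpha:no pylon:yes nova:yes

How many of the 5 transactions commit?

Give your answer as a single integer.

Answer: 3

Derivation:
tx2f9: all yes -> commit (commits=1)
tx630: no from pylon -> abort (commits=1)
tx598: all yes -> commit (commits=2)
tx641: all yes -> commit (commits=3)
txdaa: no from jasper, alpha -> abort (commits=3)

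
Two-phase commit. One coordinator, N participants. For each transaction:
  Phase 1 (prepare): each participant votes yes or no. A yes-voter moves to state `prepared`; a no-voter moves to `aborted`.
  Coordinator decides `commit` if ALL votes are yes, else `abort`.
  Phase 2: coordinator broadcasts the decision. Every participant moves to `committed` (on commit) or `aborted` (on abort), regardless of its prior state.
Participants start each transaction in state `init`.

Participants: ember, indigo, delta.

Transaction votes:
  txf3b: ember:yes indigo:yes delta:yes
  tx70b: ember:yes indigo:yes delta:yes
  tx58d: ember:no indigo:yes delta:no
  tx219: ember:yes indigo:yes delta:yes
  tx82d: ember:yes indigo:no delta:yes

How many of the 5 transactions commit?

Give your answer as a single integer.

txf3b: all yes -> commit (commits=1)
tx70b: all yes -> commit (commits=2)
tx58d: no from ember, delta -> abort (commits=2)
tx219: all yes -> commit (commits=3)
tx82d: no from indigo -> abort (commits=3)

Answer: 3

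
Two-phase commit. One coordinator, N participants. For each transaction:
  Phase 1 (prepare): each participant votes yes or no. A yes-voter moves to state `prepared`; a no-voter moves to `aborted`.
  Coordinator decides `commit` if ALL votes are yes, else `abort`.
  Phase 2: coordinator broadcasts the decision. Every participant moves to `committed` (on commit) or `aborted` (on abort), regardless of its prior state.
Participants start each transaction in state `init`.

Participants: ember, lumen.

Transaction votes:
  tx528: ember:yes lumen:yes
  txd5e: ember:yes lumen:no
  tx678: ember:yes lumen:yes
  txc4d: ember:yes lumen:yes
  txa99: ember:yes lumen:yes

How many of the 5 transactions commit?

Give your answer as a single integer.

Answer: 4

Derivation:
tx528: all yes -> commit (commits=1)
txd5e: no from lumen -> abort (commits=1)
tx678: all yes -> commit (commits=2)
txc4d: all yes -> commit (commits=3)
txa99: all yes -> commit (commits=4)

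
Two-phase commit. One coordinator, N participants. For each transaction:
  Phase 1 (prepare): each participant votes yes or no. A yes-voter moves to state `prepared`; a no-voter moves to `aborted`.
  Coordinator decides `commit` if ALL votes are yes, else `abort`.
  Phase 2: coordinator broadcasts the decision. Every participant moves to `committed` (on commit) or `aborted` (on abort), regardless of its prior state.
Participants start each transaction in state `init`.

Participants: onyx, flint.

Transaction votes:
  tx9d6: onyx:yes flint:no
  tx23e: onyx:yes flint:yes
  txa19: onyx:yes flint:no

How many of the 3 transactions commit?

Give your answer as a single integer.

tx9d6: no from flint -> abort (commits=0)
tx23e: all yes -> commit (commits=1)
txa19: no from flint -> abort (commits=1)

Answer: 1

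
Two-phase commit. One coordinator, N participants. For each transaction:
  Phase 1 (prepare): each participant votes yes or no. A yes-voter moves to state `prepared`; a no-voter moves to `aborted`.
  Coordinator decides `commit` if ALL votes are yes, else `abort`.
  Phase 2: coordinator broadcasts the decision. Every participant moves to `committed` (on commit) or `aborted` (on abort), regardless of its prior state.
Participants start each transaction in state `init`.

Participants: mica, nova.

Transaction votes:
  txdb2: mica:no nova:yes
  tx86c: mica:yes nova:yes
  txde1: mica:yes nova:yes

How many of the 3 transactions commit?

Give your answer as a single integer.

txdb2: no from mica -> abort (commits=0)
tx86c: all yes -> commit (commits=1)
txde1: all yes -> commit (commits=2)

Answer: 2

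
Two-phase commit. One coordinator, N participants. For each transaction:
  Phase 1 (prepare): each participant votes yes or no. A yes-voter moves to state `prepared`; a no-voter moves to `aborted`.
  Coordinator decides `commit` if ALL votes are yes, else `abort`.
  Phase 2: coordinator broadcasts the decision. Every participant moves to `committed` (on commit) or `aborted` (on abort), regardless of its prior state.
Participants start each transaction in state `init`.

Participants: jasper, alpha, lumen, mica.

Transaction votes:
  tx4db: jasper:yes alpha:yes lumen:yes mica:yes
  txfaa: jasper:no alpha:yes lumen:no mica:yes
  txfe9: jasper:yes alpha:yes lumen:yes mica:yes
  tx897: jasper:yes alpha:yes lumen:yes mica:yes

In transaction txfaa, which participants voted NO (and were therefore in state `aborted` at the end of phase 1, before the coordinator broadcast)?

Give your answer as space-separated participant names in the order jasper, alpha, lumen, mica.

Answer: jasper lumen

Derivation:
Txn txfaa phase 1: jasper no -> aborted; alpha yes -> prepared; lumen no -> aborted; mica yes -> prepared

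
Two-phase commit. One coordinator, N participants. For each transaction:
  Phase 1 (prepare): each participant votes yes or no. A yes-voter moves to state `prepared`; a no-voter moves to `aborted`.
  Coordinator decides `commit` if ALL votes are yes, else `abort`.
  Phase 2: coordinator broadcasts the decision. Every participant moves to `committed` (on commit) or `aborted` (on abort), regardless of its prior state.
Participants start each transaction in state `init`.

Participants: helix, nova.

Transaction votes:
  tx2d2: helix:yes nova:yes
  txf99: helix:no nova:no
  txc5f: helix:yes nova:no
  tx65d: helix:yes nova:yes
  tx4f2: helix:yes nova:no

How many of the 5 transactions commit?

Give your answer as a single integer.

Answer: 2

Derivation:
tx2d2: all yes -> commit (commits=1)
txf99: no from helix, nova -> abort (commits=1)
txc5f: no from nova -> abort (commits=1)
tx65d: all yes -> commit (commits=2)
tx4f2: no from nova -> abort (commits=2)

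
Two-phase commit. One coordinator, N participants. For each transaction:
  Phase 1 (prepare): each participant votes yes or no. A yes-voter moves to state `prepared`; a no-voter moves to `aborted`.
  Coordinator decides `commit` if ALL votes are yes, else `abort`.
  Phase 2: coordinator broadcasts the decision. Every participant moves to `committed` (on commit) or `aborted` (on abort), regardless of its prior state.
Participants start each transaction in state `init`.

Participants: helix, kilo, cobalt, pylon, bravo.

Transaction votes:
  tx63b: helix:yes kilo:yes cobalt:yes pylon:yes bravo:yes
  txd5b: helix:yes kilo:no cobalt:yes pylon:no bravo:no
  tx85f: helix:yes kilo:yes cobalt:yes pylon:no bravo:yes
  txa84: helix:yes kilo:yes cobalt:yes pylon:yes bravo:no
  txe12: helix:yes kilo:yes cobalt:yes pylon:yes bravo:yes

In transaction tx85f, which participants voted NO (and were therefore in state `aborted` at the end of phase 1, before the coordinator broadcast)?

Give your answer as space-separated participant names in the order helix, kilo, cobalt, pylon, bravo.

Txn tx85f phase 1: helix yes -> prepared; kilo yes -> prepared; cobalt yes -> prepared; pylon no -> aborted; bravo yes -> prepared

Answer: pylon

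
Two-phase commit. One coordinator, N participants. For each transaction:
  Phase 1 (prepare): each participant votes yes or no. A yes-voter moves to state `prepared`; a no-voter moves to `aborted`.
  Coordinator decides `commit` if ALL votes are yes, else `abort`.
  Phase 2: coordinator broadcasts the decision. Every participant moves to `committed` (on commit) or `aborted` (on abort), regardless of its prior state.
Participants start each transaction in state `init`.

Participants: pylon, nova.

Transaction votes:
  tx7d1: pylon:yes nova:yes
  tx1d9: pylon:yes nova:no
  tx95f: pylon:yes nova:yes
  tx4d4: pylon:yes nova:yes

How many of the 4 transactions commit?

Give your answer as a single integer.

Answer: 3

Derivation:
tx7d1: all yes -> commit (commits=1)
tx1d9: no from nova -> abort (commits=1)
tx95f: all yes -> commit (commits=2)
tx4d4: all yes -> commit (commits=3)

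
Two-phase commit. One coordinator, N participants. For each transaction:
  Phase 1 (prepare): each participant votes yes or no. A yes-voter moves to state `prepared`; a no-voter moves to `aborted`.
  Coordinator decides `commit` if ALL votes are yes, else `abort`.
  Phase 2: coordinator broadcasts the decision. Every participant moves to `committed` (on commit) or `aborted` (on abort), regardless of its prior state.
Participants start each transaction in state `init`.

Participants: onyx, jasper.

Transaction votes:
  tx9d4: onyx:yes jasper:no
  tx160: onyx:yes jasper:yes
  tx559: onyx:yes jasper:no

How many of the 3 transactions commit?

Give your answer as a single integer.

tx9d4: no from jasper -> abort (commits=0)
tx160: all yes -> commit (commits=1)
tx559: no from jasper -> abort (commits=1)

Answer: 1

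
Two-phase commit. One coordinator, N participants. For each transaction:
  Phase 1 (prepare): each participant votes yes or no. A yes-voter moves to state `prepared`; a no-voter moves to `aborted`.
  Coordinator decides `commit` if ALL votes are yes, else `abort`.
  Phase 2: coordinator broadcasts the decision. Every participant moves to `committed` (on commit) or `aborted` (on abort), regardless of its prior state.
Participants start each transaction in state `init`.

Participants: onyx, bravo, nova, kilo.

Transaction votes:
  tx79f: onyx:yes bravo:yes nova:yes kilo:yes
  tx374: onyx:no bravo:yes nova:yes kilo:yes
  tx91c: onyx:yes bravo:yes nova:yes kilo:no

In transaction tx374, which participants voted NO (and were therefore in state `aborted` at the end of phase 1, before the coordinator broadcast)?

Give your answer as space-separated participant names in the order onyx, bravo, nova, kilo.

Answer: onyx

Derivation:
Txn tx374 phase 1: onyx no -> aborted; bravo yes -> prepared; nova yes -> prepared; kilo yes -> prepared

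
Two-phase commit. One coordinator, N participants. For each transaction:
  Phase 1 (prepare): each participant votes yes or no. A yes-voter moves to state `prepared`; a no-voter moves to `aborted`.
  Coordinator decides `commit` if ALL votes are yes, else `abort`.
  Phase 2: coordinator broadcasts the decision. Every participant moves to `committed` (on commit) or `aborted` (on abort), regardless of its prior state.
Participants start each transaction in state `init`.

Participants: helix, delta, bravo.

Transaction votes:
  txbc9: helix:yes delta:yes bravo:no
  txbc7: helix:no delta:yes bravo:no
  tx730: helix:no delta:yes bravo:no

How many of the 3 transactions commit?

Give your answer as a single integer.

txbc9: no from bravo -> abort (commits=0)
txbc7: no from helix, bravo -> abort (commits=0)
tx730: no from helix, bravo -> abort (commits=0)

Answer: 0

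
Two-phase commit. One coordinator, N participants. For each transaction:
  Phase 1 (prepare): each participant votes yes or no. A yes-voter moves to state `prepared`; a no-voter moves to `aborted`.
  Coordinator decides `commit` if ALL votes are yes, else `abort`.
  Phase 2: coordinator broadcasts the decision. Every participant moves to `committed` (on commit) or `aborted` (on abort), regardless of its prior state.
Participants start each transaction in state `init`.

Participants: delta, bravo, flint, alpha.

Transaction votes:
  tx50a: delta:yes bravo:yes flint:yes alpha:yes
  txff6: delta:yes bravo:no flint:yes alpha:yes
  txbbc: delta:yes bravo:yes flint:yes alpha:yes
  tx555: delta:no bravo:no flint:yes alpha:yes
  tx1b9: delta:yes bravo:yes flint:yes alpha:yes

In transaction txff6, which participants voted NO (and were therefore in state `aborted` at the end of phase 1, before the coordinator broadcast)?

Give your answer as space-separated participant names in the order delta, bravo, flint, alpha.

Answer: bravo

Derivation:
Txn txff6 phase 1: delta yes -> prepared; bravo no -> aborted; flint yes -> prepared; alpha yes -> prepared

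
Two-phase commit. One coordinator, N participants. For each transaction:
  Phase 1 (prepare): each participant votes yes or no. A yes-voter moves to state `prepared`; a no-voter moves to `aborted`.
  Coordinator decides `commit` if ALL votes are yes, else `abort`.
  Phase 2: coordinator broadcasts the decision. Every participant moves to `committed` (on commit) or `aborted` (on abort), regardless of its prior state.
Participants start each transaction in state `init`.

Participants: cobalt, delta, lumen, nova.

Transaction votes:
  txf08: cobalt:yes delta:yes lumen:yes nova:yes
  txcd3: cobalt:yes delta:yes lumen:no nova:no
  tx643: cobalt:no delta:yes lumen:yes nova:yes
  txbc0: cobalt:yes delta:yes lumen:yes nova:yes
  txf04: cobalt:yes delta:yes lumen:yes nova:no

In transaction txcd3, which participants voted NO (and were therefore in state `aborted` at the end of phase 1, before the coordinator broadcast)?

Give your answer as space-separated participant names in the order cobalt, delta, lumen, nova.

Txn txcd3 phase 1: cobalt yes -> prepared; delta yes -> prepared; lumen no -> aborted; nova no -> aborted

Answer: lumen nova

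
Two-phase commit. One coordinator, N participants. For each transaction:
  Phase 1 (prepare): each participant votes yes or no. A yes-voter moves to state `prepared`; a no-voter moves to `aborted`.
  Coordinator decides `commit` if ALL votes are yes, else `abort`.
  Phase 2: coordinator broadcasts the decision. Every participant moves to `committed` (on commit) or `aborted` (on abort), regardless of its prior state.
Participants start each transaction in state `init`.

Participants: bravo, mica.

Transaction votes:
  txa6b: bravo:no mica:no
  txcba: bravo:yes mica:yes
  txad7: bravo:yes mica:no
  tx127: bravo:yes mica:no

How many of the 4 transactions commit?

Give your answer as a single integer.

Answer: 1

Derivation:
txa6b: no from bravo, mica -> abort (commits=0)
txcba: all yes -> commit (commits=1)
txad7: no from mica -> abort (commits=1)
tx127: no from mica -> abort (commits=1)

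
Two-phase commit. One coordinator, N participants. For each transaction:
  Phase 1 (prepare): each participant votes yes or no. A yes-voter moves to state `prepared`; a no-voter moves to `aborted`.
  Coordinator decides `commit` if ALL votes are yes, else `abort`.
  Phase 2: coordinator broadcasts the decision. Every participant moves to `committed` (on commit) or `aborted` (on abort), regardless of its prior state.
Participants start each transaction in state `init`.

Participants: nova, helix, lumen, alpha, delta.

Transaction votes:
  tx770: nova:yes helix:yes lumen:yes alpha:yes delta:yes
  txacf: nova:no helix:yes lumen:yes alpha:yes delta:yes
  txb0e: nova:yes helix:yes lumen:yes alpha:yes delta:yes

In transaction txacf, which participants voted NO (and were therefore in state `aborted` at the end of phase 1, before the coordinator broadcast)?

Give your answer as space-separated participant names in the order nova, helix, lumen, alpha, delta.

Answer: nova

Derivation:
Txn txacf phase 1: nova no -> aborted; helix yes -> prepared; lumen yes -> prepared; alpha yes -> prepared; delta yes -> prepared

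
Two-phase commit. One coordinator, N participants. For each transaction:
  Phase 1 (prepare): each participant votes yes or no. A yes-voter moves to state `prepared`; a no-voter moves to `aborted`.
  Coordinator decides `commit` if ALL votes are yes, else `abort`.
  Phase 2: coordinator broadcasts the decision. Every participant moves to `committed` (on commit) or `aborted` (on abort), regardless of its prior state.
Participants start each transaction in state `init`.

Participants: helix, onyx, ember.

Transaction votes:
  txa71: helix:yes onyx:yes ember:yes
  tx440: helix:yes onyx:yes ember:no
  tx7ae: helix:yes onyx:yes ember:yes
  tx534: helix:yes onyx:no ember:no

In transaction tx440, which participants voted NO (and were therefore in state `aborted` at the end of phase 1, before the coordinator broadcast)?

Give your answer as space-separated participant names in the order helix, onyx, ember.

Answer: ember

Derivation:
Txn tx440 phase 1: helix yes -> prepared; onyx yes -> prepared; ember no -> aborted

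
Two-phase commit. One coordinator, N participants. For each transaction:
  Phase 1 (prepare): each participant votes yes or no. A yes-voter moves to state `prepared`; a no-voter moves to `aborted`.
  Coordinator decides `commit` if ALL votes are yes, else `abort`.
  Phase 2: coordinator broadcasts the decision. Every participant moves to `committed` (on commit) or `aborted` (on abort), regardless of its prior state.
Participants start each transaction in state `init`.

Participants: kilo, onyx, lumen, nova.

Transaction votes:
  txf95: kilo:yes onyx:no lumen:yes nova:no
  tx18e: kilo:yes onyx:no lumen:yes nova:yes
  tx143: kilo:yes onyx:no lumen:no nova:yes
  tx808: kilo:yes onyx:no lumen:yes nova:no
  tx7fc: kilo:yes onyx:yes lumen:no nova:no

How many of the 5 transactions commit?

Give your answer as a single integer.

txf95: no from onyx, nova -> abort (commits=0)
tx18e: no from onyx -> abort (commits=0)
tx143: no from onyx, lumen -> abort (commits=0)
tx808: no from onyx, nova -> abort (commits=0)
tx7fc: no from lumen, nova -> abort (commits=0)

Answer: 0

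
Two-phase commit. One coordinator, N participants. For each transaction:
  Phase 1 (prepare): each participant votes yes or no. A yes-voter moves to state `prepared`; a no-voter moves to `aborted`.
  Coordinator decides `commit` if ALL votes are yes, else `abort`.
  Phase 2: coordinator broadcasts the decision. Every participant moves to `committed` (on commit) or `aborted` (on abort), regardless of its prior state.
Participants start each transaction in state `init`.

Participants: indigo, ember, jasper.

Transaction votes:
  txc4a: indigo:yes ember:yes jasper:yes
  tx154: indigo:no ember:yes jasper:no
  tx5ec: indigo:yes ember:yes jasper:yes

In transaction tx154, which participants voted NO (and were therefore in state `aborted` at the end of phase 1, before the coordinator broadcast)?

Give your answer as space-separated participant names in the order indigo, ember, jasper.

Txn tx154 phase 1: indigo no -> aborted; ember yes -> prepared; jasper no -> aborted

Answer: indigo jasper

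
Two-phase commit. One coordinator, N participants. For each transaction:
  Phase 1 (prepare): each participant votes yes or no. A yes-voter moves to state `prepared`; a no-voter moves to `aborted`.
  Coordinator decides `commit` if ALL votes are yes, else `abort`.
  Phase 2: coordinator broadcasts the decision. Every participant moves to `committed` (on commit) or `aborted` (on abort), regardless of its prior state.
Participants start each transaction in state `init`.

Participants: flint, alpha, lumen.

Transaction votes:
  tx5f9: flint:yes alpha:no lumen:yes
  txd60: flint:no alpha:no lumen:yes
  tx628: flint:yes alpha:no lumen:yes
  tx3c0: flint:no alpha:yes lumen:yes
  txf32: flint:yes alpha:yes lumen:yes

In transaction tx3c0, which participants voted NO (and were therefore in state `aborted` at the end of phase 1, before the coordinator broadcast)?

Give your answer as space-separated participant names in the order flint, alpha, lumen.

Txn tx3c0 phase 1: flint no -> aborted; alpha yes -> prepared; lumen yes -> prepared

Answer: flint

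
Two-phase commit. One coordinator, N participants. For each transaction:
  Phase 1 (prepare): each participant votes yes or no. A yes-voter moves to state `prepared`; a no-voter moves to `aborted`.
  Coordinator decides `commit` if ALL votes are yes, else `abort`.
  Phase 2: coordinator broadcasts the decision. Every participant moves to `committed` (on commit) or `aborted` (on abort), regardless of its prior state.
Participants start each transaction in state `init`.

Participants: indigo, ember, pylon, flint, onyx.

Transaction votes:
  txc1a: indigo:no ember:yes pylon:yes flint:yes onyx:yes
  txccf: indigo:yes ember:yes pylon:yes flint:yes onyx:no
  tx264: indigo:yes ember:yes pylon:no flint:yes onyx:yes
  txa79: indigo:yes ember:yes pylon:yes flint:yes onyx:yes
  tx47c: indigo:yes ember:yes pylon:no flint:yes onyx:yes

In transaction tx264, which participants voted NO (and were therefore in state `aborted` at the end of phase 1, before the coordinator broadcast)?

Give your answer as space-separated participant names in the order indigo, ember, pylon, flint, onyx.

Txn tx264 phase 1: indigo yes -> prepared; ember yes -> prepared; pylon no -> aborted; flint yes -> prepared; onyx yes -> prepared

Answer: pylon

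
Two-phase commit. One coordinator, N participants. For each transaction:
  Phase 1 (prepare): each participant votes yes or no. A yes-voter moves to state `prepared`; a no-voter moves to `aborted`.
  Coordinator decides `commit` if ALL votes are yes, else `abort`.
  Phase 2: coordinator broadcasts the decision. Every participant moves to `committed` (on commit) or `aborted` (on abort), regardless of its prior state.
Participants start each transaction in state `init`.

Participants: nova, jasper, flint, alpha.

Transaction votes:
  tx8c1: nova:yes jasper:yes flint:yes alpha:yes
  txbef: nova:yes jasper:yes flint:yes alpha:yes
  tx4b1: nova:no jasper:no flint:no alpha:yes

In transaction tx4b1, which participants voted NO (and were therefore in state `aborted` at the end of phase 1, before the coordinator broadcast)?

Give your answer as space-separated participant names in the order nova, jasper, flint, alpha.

Txn tx4b1 phase 1: nova no -> aborted; jasper no -> aborted; flint no -> aborted; alpha yes -> prepared

Answer: nova jasper flint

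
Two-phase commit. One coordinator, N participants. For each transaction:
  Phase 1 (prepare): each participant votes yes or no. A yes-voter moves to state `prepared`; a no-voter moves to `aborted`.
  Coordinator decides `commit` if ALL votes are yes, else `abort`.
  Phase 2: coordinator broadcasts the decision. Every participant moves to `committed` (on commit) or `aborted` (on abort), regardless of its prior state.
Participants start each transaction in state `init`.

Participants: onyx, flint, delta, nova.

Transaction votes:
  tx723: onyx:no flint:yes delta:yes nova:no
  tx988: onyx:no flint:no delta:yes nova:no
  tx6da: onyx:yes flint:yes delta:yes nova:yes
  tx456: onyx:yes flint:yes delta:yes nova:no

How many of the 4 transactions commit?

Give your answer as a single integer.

tx723: no from onyx, nova -> abort (commits=0)
tx988: no from onyx, flint, nova -> abort (commits=0)
tx6da: all yes -> commit (commits=1)
tx456: no from nova -> abort (commits=1)

Answer: 1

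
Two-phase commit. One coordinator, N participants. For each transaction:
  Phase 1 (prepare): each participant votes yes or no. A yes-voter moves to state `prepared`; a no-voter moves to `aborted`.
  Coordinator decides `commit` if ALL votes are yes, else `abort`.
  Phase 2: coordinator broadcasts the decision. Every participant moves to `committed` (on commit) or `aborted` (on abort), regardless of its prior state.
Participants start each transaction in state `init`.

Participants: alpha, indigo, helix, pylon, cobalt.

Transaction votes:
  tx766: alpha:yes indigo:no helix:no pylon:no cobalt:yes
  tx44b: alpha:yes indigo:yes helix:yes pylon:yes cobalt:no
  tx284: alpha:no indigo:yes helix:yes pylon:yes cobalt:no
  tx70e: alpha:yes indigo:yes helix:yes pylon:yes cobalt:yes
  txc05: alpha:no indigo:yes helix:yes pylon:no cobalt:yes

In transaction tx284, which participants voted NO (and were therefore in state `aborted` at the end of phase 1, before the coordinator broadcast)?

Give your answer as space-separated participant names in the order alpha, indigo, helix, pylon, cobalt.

Txn tx284 phase 1: alpha no -> aborted; indigo yes -> prepared; helix yes -> prepared; pylon yes -> prepared; cobalt no -> aborted

Answer: alpha cobalt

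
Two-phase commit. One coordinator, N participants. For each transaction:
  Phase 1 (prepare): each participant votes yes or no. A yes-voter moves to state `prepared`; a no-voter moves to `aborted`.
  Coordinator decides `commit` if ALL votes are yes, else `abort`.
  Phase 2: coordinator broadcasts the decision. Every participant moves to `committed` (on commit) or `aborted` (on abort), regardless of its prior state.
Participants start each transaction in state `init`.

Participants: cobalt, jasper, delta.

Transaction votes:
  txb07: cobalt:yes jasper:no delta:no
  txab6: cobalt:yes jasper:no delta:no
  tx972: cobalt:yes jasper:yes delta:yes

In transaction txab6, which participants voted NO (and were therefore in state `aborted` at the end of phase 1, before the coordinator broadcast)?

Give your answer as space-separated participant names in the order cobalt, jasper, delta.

Txn txab6 phase 1: cobalt yes -> prepared; jasper no -> aborted; delta no -> aborted

Answer: jasper delta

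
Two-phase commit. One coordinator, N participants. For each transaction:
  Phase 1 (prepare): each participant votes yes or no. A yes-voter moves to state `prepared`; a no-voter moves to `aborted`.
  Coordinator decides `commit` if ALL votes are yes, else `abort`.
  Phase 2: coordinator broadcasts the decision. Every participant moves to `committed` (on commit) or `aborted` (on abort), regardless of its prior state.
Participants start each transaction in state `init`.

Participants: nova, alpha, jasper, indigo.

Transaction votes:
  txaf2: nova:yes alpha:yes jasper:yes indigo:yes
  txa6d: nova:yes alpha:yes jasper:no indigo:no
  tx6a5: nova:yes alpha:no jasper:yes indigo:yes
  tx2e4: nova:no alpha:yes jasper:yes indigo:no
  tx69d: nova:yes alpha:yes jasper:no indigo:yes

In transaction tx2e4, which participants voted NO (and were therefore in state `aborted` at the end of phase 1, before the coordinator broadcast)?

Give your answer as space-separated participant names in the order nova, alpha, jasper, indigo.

Txn tx2e4 phase 1: nova no -> aborted; alpha yes -> prepared; jasper yes -> prepared; indigo no -> aborted

Answer: nova indigo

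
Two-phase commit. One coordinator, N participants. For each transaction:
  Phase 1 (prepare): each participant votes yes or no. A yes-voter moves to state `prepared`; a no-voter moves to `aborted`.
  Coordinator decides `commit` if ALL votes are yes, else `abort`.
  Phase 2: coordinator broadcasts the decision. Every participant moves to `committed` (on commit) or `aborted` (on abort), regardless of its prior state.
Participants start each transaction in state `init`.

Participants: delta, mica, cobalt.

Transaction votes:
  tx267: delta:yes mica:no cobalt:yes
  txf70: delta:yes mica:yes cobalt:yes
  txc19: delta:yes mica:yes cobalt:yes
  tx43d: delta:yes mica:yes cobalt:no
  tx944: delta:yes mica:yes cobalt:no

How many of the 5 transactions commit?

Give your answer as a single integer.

Answer: 2

Derivation:
tx267: no from mica -> abort (commits=0)
txf70: all yes -> commit (commits=1)
txc19: all yes -> commit (commits=2)
tx43d: no from cobalt -> abort (commits=2)
tx944: no from cobalt -> abort (commits=2)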